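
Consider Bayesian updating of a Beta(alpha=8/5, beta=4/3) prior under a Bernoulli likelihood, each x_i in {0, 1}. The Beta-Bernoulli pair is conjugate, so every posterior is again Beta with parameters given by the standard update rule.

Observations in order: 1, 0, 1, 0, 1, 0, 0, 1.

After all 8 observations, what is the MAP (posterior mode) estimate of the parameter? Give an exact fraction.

obs 1: x=1 → posterior Beta(13/5, 4/3)
obs 2: x=0 → posterior Beta(13/5, 7/3)
obs 3: x=1 → posterior Beta(18/5, 7/3)
obs 4: x=0 → posterior Beta(18/5, 10/3)
obs 5: x=1 → posterior Beta(23/5, 10/3)
obs 6: x=0 → posterior Beta(23/5, 13/3)
obs 7: x=0 → posterior Beta(23/5, 16/3)
obs 8: x=1 → posterior Beta(28/5, 16/3)

69/134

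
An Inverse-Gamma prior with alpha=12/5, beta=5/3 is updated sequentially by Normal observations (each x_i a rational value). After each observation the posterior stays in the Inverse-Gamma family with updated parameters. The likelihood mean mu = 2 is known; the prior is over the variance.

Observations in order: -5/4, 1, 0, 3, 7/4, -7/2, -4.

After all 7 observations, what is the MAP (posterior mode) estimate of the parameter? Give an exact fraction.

10345/1656

obs 1: x=-5/4 → posterior Inverse-Gamma(29/10, 667/96)
obs 2: x=1 → posterior Inverse-Gamma(17/5, 715/96)
obs 3: x=0 → posterior Inverse-Gamma(39/10, 907/96)
obs 4: x=3 → posterior Inverse-Gamma(22/5, 955/96)
obs 5: x=7/4 → posterior Inverse-Gamma(49/10, 479/48)
obs 6: x=-7/2 → posterior Inverse-Gamma(27/5, 1205/48)
obs 7: x=-4 → posterior Inverse-Gamma(59/10, 2069/48)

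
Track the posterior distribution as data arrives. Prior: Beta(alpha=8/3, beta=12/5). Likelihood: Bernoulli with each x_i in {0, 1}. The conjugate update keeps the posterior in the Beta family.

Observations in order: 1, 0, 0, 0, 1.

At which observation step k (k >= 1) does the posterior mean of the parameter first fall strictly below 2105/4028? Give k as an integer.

k = 2

obs 1: x=1 → posterior Beta(11/3, 12/5)
obs 2: x=0 → posterior Beta(11/3, 17/5)
obs 3: x=0 → posterior Beta(11/3, 22/5)
obs 4: x=0 → posterior Beta(11/3, 27/5)
obs 5: x=1 → posterior Beta(14/3, 27/5)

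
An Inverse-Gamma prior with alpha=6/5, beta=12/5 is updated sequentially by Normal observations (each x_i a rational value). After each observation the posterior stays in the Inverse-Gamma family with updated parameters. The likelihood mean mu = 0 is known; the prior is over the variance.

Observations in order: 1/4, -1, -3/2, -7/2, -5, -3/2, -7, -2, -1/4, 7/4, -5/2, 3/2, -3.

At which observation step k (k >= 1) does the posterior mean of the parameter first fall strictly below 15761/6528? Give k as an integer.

k = 3

obs 1: x=1/4 → posterior Inverse-Gamma(17/10, 389/160)
obs 2: x=-1 → posterior Inverse-Gamma(11/5, 469/160)
obs 3: x=-3/2 → posterior Inverse-Gamma(27/10, 649/160)
obs 4: x=-7/2 → posterior Inverse-Gamma(16/5, 1629/160)
obs 5: x=-5 → posterior Inverse-Gamma(37/10, 3629/160)
obs 6: x=-3/2 → posterior Inverse-Gamma(21/5, 3809/160)
obs 7: x=-7 → posterior Inverse-Gamma(47/10, 7729/160)
obs 8: x=-2 → posterior Inverse-Gamma(26/5, 8049/160)
obs 9: x=-1/4 → posterior Inverse-Gamma(57/10, 4027/80)
obs 10: x=7/4 → posterior Inverse-Gamma(31/5, 8299/160)
obs 11: x=-5/2 → posterior Inverse-Gamma(67/10, 8799/160)
obs 12: x=3/2 → posterior Inverse-Gamma(36/5, 8979/160)
obs 13: x=-3 → posterior Inverse-Gamma(77/10, 9699/160)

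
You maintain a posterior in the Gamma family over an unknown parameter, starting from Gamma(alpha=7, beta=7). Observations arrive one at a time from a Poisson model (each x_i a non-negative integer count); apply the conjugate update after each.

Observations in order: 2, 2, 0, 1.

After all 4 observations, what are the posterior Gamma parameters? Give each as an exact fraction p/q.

alpha=12, beta=11

obs 1: x=2 → posterior Gamma(9, 8)
obs 2: x=2 → posterior Gamma(11, 9)
obs 3: x=0 → posterior Gamma(11, 10)
obs 4: x=1 → posterior Gamma(12, 11)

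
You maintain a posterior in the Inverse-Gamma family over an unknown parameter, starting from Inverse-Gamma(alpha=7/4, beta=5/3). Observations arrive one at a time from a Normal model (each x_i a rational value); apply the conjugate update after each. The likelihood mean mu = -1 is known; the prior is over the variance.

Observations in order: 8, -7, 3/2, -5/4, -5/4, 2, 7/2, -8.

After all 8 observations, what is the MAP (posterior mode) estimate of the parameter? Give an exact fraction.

obs 1: x=8 → posterior Inverse-Gamma(9/4, 253/6)
obs 2: x=-7 → posterior Inverse-Gamma(11/4, 361/6)
obs 3: x=3/2 → posterior Inverse-Gamma(13/4, 1519/24)
obs 4: x=-5/4 → posterior Inverse-Gamma(15/4, 6079/96)
obs 5: x=-5/4 → posterior Inverse-Gamma(17/4, 3041/48)
obs 6: x=2 → posterior Inverse-Gamma(19/4, 3257/48)
obs 7: x=7/2 → posterior Inverse-Gamma(21/4, 3743/48)
obs 8: x=-8 → posterior Inverse-Gamma(23/4, 4919/48)

4919/324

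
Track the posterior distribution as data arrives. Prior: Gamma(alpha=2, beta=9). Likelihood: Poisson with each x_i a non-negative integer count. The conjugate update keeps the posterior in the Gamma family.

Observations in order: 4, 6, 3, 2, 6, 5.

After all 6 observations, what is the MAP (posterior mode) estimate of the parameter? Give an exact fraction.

obs 1: x=4 → posterior Gamma(6, 10)
obs 2: x=6 → posterior Gamma(12, 11)
obs 3: x=3 → posterior Gamma(15, 12)
obs 4: x=2 → posterior Gamma(17, 13)
obs 5: x=6 → posterior Gamma(23, 14)
obs 6: x=5 → posterior Gamma(28, 15)

9/5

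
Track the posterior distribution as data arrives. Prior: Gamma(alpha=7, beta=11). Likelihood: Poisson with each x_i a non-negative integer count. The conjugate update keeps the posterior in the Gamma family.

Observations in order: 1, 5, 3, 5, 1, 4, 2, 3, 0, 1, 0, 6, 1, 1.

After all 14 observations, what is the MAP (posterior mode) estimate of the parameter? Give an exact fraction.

obs 1: x=1 → posterior Gamma(8, 12)
obs 2: x=5 → posterior Gamma(13, 13)
obs 3: x=3 → posterior Gamma(16, 14)
obs 4: x=5 → posterior Gamma(21, 15)
obs 5: x=1 → posterior Gamma(22, 16)
obs 6: x=4 → posterior Gamma(26, 17)
obs 7: x=2 → posterior Gamma(28, 18)
obs 8: x=3 → posterior Gamma(31, 19)
obs 9: x=0 → posterior Gamma(31, 20)
obs 10: x=1 → posterior Gamma(32, 21)
obs 11: x=0 → posterior Gamma(32, 22)
obs 12: x=6 → posterior Gamma(38, 23)
obs 13: x=1 → posterior Gamma(39, 24)
obs 14: x=1 → posterior Gamma(40, 25)

39/25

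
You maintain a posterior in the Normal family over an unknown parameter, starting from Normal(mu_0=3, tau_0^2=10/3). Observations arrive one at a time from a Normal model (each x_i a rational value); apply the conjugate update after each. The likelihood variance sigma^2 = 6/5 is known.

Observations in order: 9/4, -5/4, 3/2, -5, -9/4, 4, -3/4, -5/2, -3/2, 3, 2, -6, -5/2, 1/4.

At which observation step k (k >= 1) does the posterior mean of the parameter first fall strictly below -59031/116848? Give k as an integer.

k = 5

obs 1: x=9/4 → posterior Normal(333/136, 15/17)
obs 2: x=-5/4 → posterior Normal(52/59, 30/59)
obs 3: x=3/2 → posterior Normal(179/168, 5/14)
obs 4: x=-5 → posterior Normal(-71/218, 30/109)
obs 5: x=-9/4 → posterior Normal(-367/536, 15/67)
obs 6: x=4 → posterior Normal(11/212, 10/53)
obs 7: x=-3/4 → posterior Normal(-21/368, 15/92)
obs 8: x=-5/2 → posterior Normal(-73/209, 30/209)
obs 9: x=-3/2 → posterior Normal(-17/36, 5/39)
obs 10: x=3 → posterior Normal(-71/518, 30/259)
obs 11: x=2 → posterior Normal(29/568, 15/142)
obs 12: x=-6 → posterior Normal(-271/618, 10/103)
obs 13: x=-5/2 → posterior Normal(-99/167, 15/167)
obs 14: x=1/4 → posterior Normal(-767/1436, 30/359)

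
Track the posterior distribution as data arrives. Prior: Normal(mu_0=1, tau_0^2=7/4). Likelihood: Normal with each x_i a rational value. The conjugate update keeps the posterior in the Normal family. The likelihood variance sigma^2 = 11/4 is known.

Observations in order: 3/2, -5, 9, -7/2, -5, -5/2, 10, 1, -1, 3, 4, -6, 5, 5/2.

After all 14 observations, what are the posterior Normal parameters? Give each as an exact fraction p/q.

obs 1: x=3/2 → posterior Normal(43/36, 77/72)
obs 2: x=-5 → posterior Normal(-27/50, 77/100)
obs 3: x=9 → posterior Normal(99/64, 77/128)
obs 4: x=-7/2 → posterior Normal(25/39, 77/156)
obs 5: x=-5 → posterior Normal(-5/23, 77/184)
obs 6: x=-5/2 → posterior Normal(-55/106, 77/212)
obs 7: x=10 → posterior Normal(17/24, 77/240)
obs 8: x=1 → posterior Normal(99/134, 77/268)
obs 9: x=-1 → posterior Normal(85/148, 77/296)
obs 10: x=3 → posterior Normal(127/162, 77/324)
obs 11: x=4 → posterior Normal(183/176, 7/32)
obs 12: x=-6 → posterior Normal(99/190, 77/380)
obs 13: x=5 → posterior Normal(169/204, 77/408)
obs 14: x=5/2 → posterior Normal(102/109, 77/436)

mu_0=102/109, tau_0^2=77/436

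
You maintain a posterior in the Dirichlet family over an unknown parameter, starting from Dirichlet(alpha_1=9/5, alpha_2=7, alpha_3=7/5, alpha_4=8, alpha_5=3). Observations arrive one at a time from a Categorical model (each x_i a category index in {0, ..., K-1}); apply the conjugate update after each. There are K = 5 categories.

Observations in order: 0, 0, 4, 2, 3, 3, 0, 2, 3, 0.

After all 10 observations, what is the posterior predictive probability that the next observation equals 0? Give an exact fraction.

29/156

obs 1: x=0 → posterior Dirichlet(14/5, 7, 7/5, 8, 3)
obs 2: x=0 → posterior Dirichlet(19/5, 7, 7/5, 8, 3)
obs 3: x=4 → posterior Dirichlet(19/5, 7, 7/5, 8, 4)
obs 4: x=2 → posterior Dirichlet(19/5, 7, 12/5, 8, 4)
obs 5: x=3 → posterior Dirichlet(19/5, 7, 12/5, 9, 4)
obs 6: x=3 → posterior Dirichlet(19/5, 7, 12/5, 10, 4)
obs 7: x=0 → posterior Dirichlet(24/5, 7, 12/5, 10, 4)
obs 8: x=2 → posterior Dirichlet(24/5, 7, 17/5, 10, 4)
obs 9: x=3 → posterior Dirichlet(24/5, 7, 17/5, 11, 4)
obs 10: x=0 → posterior Dirichlet(29/5, 7, 17/5, 11, 4)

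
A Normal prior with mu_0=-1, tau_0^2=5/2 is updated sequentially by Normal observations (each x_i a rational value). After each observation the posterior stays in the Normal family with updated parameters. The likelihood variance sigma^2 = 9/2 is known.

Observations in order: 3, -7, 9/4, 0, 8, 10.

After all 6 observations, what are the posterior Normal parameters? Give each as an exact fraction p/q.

mu_0=289/156, tau_0^2=15/26

obs 1: x=3 → posterior Normal(3/7, 45/28)
obs 2: x=-7 → posterior Normal(-29/19, 45/38)
obs 3: x=9/4 → posterior Normal(-71/96, 15/16)
obs 4: x=0 → posterior Normal(-71/116, 45/58)
obs 5: x=8 → posterior Normal(89/136, 45/68)
obs 6: x=10 → posterior Normal(289/156, 15/26)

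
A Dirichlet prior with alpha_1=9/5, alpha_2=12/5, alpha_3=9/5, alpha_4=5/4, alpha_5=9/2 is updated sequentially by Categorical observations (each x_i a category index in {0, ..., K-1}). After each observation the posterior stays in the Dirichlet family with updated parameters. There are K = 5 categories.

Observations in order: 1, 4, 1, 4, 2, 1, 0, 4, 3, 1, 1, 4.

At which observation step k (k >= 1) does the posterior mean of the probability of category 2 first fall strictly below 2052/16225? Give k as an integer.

k = 3

obs 1: x=1 → posterior Dirichlet(9/5, 17/5, 9/5, 5/4, 9/2)
obs 2: x=4 → posterior Dirichlet(9/5, 17/5, 9/5, 5/4, 11/2)
obs 3: x=1 → posterior Dirichlet(9/5, 22/5, 9/5, 5/4, 11/2)
obs 4: x=4 → posterior Dirichlet(9/5, 22/5, 9/5, 5/4, 13/2)
obs 5: x=2 → posterior Dirichlet(9/5, 22/5, 14/5, 5/4, 13/2)
obs 6: x=1 → posterior Dirichlet(9/5, 27/5, 14/5, 5/4, 13/2)
obs 7: x=0 → posterior Dirichlet(14/5, 27/5, 14/5, 5/4, 13/2)
obs 8: x=4 → posterior Dirichlet(14/5, 27/5, 14/5, 5/4, 15/2)
obs 9: x=3 → posterior Dirichlet(14/5, 27/5, 14/5, 9/4, 15/2)
obs 10: x=1 → posterior Dirichlet(14/5, 32/5, 14/5, 9/4, 15/2)
obs 11: x=1 → posterior Dirichlet(14/5, 37/5, 14/5, 9/4, 15/2)
obs 12: x=4 → posterior Dirichlet(14/5, 37/5, 14/5, 9/4, 17/2)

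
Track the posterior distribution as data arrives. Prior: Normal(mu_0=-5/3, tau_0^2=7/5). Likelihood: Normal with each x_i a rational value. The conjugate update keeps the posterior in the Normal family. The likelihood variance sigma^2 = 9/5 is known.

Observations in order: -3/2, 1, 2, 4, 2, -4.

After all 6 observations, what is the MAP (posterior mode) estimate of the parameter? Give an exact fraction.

obs 1: x=-3/2 → posterior Normal(-51/32, 63/80)
obs 2: x=1 → posterior Normal(-37/46, 63/115)
obs 3: x=2 → posterior Normal(-3/20, 21/50)
obs 4: x=4 → posterior Normal(47/74, 63/185)
obs 5: x=2 → posterior Normal(75/88, 63/220)
obs 6: x=-4 → posterior Normal(19/102, 21/85)

19/102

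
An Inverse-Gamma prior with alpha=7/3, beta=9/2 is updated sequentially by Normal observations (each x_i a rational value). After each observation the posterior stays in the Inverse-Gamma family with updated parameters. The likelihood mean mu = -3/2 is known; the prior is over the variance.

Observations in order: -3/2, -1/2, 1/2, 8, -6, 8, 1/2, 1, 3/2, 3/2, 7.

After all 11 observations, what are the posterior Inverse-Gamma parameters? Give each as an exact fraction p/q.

alpha=47/6, beta=1261/8

obs 1: x=-3/2 → posterior Inverse-Gamma(17/6, 9/2)
obs 2: x=-1/2 → posterior Inverse-Gamma(10/3, 5)
obs 3: x=1/2 → posterior Inverse-Gamma(23/6, 7)
obs 4: x=8 → posterior Inverse-Gamma(13/3, 417/8)
obs 5: x=-6 → posterior Inverse-Gamma(29/6, 249/4)
obs 6: x=8 → posterior Inverse-Gamma(16/3, 859/8)
obs 7: x=1/2 → posterior Inverse-Gamma(35/6, 875/8)
obs 8: x=1 → posterior Inverse-Gamma(19/3, 225/2)
obs 9: x=3/2 → posterior Inverse-Gamma(41/6, 117)
obs 10: x=3/2 → posterior Inverse-Gamma(22/3, 243/2)
obs 11: x=7 → posterior Inverse-Gamma(47/6, 1261/8)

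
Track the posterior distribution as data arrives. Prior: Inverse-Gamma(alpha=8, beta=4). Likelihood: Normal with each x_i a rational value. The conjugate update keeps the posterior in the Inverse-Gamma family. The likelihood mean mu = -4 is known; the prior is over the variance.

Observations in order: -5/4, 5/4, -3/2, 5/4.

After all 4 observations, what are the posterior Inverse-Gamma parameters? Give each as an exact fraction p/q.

alpha=10, beta=1231/32

obs 1: x=-5/4 → posterior Inverse-Gamma(17/2, 249/32)
obs 2: x=5/4 → posterior Inverse-Gamma(9, 345/16)
obs 3: x=-3/2 → posterior Inverse-Gamma(19/2, 395/16)
obs 4: x=5/4 → posterior Inverse-Gamma(10, 1231/32)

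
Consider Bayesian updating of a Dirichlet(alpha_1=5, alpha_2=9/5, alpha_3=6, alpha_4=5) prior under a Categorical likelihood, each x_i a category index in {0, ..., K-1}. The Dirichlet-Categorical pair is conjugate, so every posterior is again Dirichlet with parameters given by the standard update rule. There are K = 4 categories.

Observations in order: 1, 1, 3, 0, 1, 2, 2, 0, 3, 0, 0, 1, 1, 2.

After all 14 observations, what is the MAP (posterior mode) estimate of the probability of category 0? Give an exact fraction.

obs 1: x=1 → posterior Dirichlet(5, 14/5, 6, 5)
obs 2: x=1 → posterior Dirichlet(5, 19/5, 6, 5)
obs 3: x=3 → posterior Dirichlet(5, 19/5, 6, 6)
obs 4: x=0 → posterior Dirichlet(6, 19/5, 6, 6)
obs 5: x=1 → posterior Dirichlet(6, 24/5, 6, 6)
obs 6: x=2 → posterior Dirichlet(6, 24/5, 7, 6)
obs 7: x=2 → posterior Dirichlet(6, 24/5, 8, 6)
obs 8: x=0 → posterior Dirichlet(7, 24/5, 8, 6)
obs 9: x=3 → posterior Dirichlet(7, 24/5, 8, 7)
obs 10: x=0 → posterior Dirichlet(8, 24/5, 8, 7)
obs 11: x=0 → posterior Dirichlet(9, 24/5, 8, 7)
obs 12: x=1 → posterior Dirichlet(9, 29/5, 8, 7)
obs 13: x=1 → posterior Dirichlet(9, 34/5, 8, 7)
obs 14: x=2 → posterior Dirichlet(9, 34/5, 9, 7)

40/139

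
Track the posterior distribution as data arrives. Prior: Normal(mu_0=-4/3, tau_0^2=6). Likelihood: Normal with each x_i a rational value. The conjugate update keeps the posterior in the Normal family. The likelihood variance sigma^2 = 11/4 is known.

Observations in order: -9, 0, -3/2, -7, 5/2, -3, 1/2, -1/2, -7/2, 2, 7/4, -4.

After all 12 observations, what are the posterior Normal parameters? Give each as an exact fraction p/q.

mu_0=-70/39, tau_0^2=66/299

obs 1: x=-9 → posterior Normal(-692/105, 66/35)
obs 2: x=0 → posterior Normal(-692/177, 66/59)
obs 3: x=-3/2 → posterior Normal(-800/249, 66/83)
obs 4: x=-7 → posterior Normal(-1304/321, 66/107)
obs 5: x=5/2 → posterior Normal(-1124/393, 66/131)
obs 6: x=-3 → posterior Normal(-268/93, 66/155)
obs 7: x=1/2 → posterior Normal(-1304/537, 66/179)
obs 8: x=-1/2 → posterior Normal(-1340/609, 66/203)
obs 9: x=-7/2 → posterior Normal(-1592/681, 66/227)
obs 10: x=2 → posterior Normal(-1448/753, 66/251)
obs 11: x=7/4 → posterior Normal(-1322/825, 6/25)
obs 12: x=-4 → posterior Normal(-70/39, 66/299)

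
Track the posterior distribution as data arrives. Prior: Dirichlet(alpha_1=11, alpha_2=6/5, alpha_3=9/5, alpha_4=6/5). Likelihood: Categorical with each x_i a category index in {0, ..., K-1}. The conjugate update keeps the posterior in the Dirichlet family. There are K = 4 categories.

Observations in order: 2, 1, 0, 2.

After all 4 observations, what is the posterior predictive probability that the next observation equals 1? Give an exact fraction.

11/96

obs 1: x=2 → posterior Dirichlet(11, 6/5, 14/5, 6/5)
obs 2: x=1 → posterior Dirichlet(11, 11/5, 14/5, 6/5)
obs 3: x=0 → posterior Dirichlet(12, 11/5, 14/5, 6/5)
obs 4: x=2 → posterior Dirichlet(12, 11/5, 19/5, 6/5)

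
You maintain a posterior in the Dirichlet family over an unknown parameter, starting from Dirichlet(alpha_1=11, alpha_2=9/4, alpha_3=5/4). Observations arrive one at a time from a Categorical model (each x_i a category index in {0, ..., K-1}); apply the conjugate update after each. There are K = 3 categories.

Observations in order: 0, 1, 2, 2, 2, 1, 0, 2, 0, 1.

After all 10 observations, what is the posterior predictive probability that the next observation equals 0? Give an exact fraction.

4/7

obs 1: x=0 → posterior Dirichlet(12, 9/4, 5/4)
obs 2: x=1 → posterior Dirichlet(12, 13/4, 5/4)
obs 3: x=2 → posterior Dirichlet(12, 13/4, 9/4)
obs 4: x=2 → posterior Dirichlet(12, 13/4, 13/4)
obs 5: x=2 → posterior Dirichlet(12, 13/4, 17/4)
obs 6: x=1 → posterior Dirichlet(12, 17/4, 17/4)
obs 7: x=0 → posterior Dirichlet(13, 17/4, 17/4)
obs 8: x=2 → posterior Dirichlet(13, 17/4, 21/4)
obs 9: x=0 → posterior Dirichlet(14, 17/4, 21/4)
obs 10: x=1 → posterior Dirichlet(14, 21/4, 21/4)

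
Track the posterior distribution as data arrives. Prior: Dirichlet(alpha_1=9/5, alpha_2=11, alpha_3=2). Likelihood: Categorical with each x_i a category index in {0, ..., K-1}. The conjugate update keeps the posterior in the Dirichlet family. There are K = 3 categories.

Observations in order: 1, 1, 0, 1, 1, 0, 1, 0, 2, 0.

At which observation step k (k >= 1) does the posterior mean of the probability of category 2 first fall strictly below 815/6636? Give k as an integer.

k = 2

obs 1: x=1 → posterior Dirichlet(9/5, 12, 2)
obs 2: x=1 → posterior Dirichlet(9/5, 13, 2)
obs 3: x=0 → posterior Dirichlet(14/5, 13, 2)
obs 4: x=1 → posterior Dirichlet(14/5, 14, 2)
obs 5: x=1 → posterior Dirichlet(14/5, 15, 2)
obs 6: x=0 → posterior Dirichlet(19/5, 15, 2)
obs 7: x=1 → posterior Dirichlet(19/5, 16, 2)
obs 8: x=0 → posterior Dirichlet(24/5, 16, 2)
obs 9: x=2 → posterior Dirichlet(24/5, 16, 3)
obs 10: x=0 → posterior Dirichlet(29/5, 16, 3)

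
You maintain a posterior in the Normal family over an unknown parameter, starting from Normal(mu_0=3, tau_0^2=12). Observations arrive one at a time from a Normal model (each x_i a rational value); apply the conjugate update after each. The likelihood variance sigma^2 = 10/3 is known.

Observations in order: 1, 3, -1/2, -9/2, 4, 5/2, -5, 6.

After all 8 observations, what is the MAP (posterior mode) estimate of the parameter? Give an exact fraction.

132/149

obs 1: x=1 → posterior Normal(33/23, 60/23)
obs 2: x=3 → posterior Normal(87/41, 60/41)
obs 3: x=-1/2 → posterior Normal(78/59, 60/59)
obs 4: x=-9/2 → posterior Normal(-3/77, 60/77)
obs 5: x=4 → posterior Normal(69/95, 12/19)
obs 6: x=5/2 → posterior Normal(114/113, 60/113)
obs 7: x=-5 → posterior Normal(24/131, 60/131)
obs 8: x=6 → posterior Normal(132/149, 60/149)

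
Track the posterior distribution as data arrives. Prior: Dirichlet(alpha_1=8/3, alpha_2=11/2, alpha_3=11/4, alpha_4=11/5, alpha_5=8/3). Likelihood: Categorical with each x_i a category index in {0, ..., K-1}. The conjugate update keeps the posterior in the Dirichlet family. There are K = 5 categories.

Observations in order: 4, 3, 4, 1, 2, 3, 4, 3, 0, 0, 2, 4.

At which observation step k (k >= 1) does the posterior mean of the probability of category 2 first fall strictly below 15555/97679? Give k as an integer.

obs 1: x=4 → posterior Dirichlet(8/3, 11/2, 11/4, 11/5, 11/3)
obs 2: x=3 → posterior Dirichlet(8/3, 11/2, 11/4, 16/5, 11/3)
obs 3: x=4 → posterior Dirichlet(8/3, 11/2, 11/4, 16/5, 14/3)
obs 4: x=1 → posterior Dirichlet(8/3, 13/2, 11/4, 16/5, 14/3)
obs 5: x=2 → posterior Dirichlet(8/3, 13/2, 15/4, 16/5, 14/3)
obs 6: x=3 → posterior Dirichlet(8/3, 13/2, 15/4, 21/5, 14/3)
obs 7: x=4 → posterior Dirichlet(8/3, 13/2, 15/4, 21/5, 17/3)
obs 8: x=3 → posterior Dirichlet(8/3, 13/2, 15/4, 26/5, 17/3)
obs 9: x=0 → posterior Dirichlet(11/3, 13/2, 15/4, 26/5, 17/3)
obs 10: x=0 → posterior Dirichlet(14/3, 13/2, 15/4, 26/5, 17/3)
obs 11: x=2 → posterior Dirichlet(14/3, 13/2, 19/4, 26/5, 17/3)
obs 12: x=4 → posterior Dirichlet(14/3, 13/2, 19/4, 26/5, 20/3)

k = 2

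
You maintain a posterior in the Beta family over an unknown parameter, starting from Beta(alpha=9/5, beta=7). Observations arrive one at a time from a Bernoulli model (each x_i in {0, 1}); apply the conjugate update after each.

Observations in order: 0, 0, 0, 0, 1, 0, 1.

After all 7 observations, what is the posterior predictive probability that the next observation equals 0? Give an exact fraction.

60/79

obs 1: x=0 → posterior Beta(9/5, 8)
obs 2: x=0 → posterior Beta(9/5, 9)
obs 3: x=0 → posterior Beta(9/5, 10)
obs 4: x=0 → posterior Beta(9/5, 11)
obs 5: x=1 → posterior Beta(14/5, 11)
obs 6: x=0 → posterior Beta(14/5, 12)
obs 7: x=1 → posterior Beta(19/5, 12)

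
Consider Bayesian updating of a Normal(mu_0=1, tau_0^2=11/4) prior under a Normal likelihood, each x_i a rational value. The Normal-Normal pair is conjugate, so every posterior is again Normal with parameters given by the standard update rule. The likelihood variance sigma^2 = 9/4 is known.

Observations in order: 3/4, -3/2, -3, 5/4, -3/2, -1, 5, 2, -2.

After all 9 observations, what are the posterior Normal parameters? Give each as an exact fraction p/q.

obs 1: x=3/4 → posterior Normal(69/80, 99/80)
obs 2: x=-3/2 → posterior Normal(3/124, 99/124)
obs 3: x=-3 → posterior Normal(-43/56, 33/56)
obs 4: x=5/4 → posterior Normal(-37/106, 99/212)
obs 5: x=-3/2 → posterior Normal(-35/64, 99/256)
obs 6: x=-1 → posterior Normal(-46/75, 33/100)
obs 7: x=5 → posterior Normal(9/86, 99/344)
obs 8: x=2 → posterior Normal(31/97, 99/388)
obs 9: x=-2 → posterior Normal(1/12, 11/48)

mu_0=1/12, tau_0^2=11/48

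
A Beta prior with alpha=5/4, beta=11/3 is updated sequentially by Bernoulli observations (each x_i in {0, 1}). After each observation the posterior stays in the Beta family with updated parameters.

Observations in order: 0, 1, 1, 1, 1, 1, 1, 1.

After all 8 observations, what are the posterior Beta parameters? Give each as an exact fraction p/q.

obs 1: x=0 → posterior Beta(5/4, 14/3)
obs 2: x=1 → posterior Beta(9/4, 14/3)
obs 3: x=1 → posterior Beta(13/4, 14/3)
obs 4: x=1 → posterior Beta(17/4, 14/3)
obs 5: x=1 → posterior Beta(21/4, 14/3)
obs 6: x=1 → posterior Beta(25/4, 14/3)
obs 7: x=1 → posterior Beta(29/4, 14/3)
obs 8: x=1 → posterior Beta(33/4, 14/3)

alpha=33/4, beta=14/3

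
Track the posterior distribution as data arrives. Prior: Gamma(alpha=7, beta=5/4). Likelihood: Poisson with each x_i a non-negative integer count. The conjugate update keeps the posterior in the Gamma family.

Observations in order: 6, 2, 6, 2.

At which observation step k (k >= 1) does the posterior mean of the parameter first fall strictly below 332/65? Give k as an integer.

obs 1: x=6 → posterior Gamma(13, 9/4)
obs 2: x=2 → posterior Gamma(15, 13/4)
obs 3: x=6 → posterior Gamma(21, 17/4)
obs 4: x=2 → posterior Gamma(23, 21/4)

k = 2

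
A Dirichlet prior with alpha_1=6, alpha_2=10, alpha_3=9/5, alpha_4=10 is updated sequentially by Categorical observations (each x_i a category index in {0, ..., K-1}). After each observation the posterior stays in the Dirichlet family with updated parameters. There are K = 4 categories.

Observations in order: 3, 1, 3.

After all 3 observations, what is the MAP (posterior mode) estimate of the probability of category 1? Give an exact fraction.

25/67

obs 1: x=3 → posterior Dirichlet(6, 10, 9/5, 11)
obs 2: x=1 → posterior Dirichlet(6, 11, 9/5, 11)
obs 3: x=3 → posterior Dirichlet(6, 11, 9/5, 12)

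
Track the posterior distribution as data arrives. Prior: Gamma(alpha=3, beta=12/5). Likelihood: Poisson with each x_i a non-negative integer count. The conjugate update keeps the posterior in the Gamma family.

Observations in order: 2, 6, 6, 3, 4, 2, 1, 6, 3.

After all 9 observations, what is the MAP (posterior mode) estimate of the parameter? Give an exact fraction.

obs 1: x=2 → posterior Gamma(5, 17/5)
obs 2: x=6 → posterior Gamma(11, 22/5)
obs 3: x=6 → posterior Gamma(17, 27/5)
obs 4: x=3 → posterior Gamma(20, 32/5)
obs 5: x=4 → posterior Gamma(24, 37/5)
obs 6: x=2 → posterior Gamma(26, 42/5)
obs 7: x=1 → posterior Gamma(27, 47/5)
obs 8: x=6 → posterior Gamma(33, 52/5)
obs 9: x=3 → posterior Gamma(36, 57/5)

175/57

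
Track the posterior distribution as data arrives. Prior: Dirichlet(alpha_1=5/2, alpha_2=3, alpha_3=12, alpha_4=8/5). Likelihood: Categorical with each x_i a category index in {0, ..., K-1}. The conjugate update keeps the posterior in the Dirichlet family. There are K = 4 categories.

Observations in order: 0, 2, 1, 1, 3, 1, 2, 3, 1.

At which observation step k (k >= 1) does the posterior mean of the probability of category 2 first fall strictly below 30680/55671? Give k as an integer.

k = 5

obs 1: x=0 → posterior Dirichlet(7/2, 3, 12, 8/5)
obs 2: x=2 → posterior Dirichlet(7/2, 3, 13, 8/5)
obs 3: x=1 → posterior Dirichlet(7/2, 4, 13, 8/5)
obs 4: x=1 → posterior Dirichlet(7/2, 5, 13, 8/5)
obs 5: x=3 → posterior Dirichlet(7/2, 5, 13, 13/5)
obs 6: x=1 → posterior Dirichlet(7/2, 6, 13, 13/5)
obs 7: x=2 → posterior Dirichlet(7/2, 6, 14, 13/5)
obs 8: x=3 → posterior Dirichlet(7/2, 6, 14, 18/5)
obs 9: x=1 → posterior Dirichlet(7/2, 7, 14, 18/5)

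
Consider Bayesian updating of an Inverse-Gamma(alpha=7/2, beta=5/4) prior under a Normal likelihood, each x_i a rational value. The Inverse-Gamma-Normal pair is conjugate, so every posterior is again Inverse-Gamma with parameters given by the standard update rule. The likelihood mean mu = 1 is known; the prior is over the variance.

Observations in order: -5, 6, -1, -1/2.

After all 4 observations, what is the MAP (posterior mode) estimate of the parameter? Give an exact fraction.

obs 1: x=-5 → posterior Inverse-Gamma(4, 77/4)
obs 2: x=6 → posterior Inverse-Gamma(9/2, 127/4)
obs 3: x=-1 → posterior Inverse-Gamma(5, 135/4)
obs 4: x=-1/2 → posterior Inverse-Gamma(11/2, 279/8)

279/52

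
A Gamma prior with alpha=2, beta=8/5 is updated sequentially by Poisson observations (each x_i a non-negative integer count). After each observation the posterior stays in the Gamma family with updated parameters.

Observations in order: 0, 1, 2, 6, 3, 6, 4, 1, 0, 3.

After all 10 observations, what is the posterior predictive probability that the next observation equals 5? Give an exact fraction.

obs 1: x=0 → posterior Gamma(2, 13/5)
obs 2: x=1 → posterior Gamma(3, 18/5)
obs 3: x=2 → posterior Gamma(5, 23/5)
obs 4: x=6 → posterior Gamma(11, 28/5)
obs 5: x=3 → posterior Gamma(14, 33/5)
obs 6: x=6 → posterior Gamma(20, 38/5)
obs 7: x=4 → posterior Gamma(24, 43/5)
obs 8: x=1 → posterior Gamma(25, 48/5)
obs 9: x=0 → posterior Gamma(25, 53/5)
obs 10: x=3 → posterior Gamma(28, 58/5)

2136699810505018212496983322746457316893425400178278400000/34130298921611759457303846929043352041634493527758602680329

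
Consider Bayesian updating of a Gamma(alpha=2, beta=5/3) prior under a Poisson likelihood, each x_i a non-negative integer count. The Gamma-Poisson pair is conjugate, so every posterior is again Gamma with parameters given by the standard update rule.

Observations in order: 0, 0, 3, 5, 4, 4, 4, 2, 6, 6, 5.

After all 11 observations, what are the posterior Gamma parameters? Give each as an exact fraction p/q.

alpha=41, beta=38/3

obs 1: x=0 → posterior Gamma(2, 8/3)
obs 2: x=0 → posterior Gamma(2, 11/3)
obs 3: x=3 → posterior Gamma(5, 14/3)
obs 4: x=5 → posterior Gamma(10, 17/3)
obs 5: x=4 → posterior Gamma(14, 20/3)
obs 6: x=4 → posterior Gamma(18, 23/3)
obs 7: x=4 → posterior Gamma(22, 26/3)
obs 8: x=2 → posterior Gamma(24, 29/3)
obs 9: x=6 → posterior Gamma(30, 32/3)
obs 10: x=6 → posterior Gamma(36, 35/3)
obs 11: x=5 → posterior Gamma(41, 38/3)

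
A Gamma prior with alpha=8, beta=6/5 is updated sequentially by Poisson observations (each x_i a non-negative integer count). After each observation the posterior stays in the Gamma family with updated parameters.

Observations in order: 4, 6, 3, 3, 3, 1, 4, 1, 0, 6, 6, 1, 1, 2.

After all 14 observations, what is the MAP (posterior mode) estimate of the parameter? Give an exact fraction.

60/19

obs 1: x=4 → posterior Gamma(12, 11/5)
obs 2: x=6 → posterior Gamma(18, 16/5)
obs 3: x=3 → posterior Gamma(21, 21/5)
obs 4: x=3 → posterior Gamma(24, 26/5)
obs 5: x=3 → posterior Gamma(27, 31/5)
obs 6: x=1 → posterior Gamma(28, 36/5)
obs 7: x=4 → posterior Gamma(32, 41/5)
obs 8: x=1 → posterior Gamma(33, 46/5)
obs 9: x=0 → posterior Gamma(33, 51/5)
obs 10: x=6 → posterior Gamma(39, 56/5)
obs 11: x=6 → posterior Gamma(45, 61/5)
obs 12: x=1 → posterior Gamma(46, 66/5)
obs 13: x=1 → posterior Gamma(47, 71/5)
obs 14: x=2 → posterior Gamma(49, 76/5)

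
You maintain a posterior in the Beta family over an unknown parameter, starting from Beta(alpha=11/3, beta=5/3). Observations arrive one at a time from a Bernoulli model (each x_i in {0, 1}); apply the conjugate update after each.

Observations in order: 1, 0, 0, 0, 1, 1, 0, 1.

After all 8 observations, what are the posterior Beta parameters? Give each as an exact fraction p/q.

alpha=23/3, beta=17/3

obs 1: x=1 → posterior Beta(14/3, 5/3)
obs 2: x=0 → posterior Beta(14/3, 8/3)
obs 3: x=0 → posterior Beta(14/3, 11/3)
obs 4: x=0 → posterior Beta(14/3, 14/3)
obs 5: x=1 → posterior Beta(17/3, 14/3)
obs 6: x=1 → posterior Beta(20/3, 14/3)
obs 7: x=0 → posterior Beta(20/3, 17/3)
obs 8: x=1 → posterior Beta(23/3, 17/3)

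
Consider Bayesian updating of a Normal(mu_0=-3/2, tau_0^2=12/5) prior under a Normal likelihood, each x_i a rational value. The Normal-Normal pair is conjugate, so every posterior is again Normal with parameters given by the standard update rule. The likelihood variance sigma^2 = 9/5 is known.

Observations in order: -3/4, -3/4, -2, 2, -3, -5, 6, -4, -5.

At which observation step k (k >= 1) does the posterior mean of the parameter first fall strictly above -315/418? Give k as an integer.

obs 1: x=-3/4 → posterior Normal(-15/14, 36/35)
obs 2: x=-3/4 → posterior Normal(-21/22, 36/55)
obs 3: x=-2 → posterior Normal(-37/30, 12/25)
obs 4: x=2 → posterior Normal(-21/38, 36/95)
obs 5: x=-3 → posterior Normal(-45/46, 36/115)
obs 6: x=-5 → posterior Normal(-85/54, 4/15)
obs 7: x=6 → posterior Normal(-37/62, 36/155)
obs 8: x=-4 → posterior Normal(-69/70, 36/175)
obs 9: x=-5 → posterior Normal(-109/78, 12/65)

k = 4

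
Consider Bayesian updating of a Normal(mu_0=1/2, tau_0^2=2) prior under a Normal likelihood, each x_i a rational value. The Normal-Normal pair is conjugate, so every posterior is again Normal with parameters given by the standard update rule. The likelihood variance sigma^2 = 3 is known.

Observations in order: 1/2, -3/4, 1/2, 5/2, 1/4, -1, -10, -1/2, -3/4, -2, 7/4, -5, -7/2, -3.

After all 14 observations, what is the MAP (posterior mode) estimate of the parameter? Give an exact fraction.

obs 1: x=1/2 → posterior Normal(1/2, 6/5)
obs 2: x=-3/4 → posterior Normal(1/7, 6/7)
obs 3: x=1/2 → posterior Normal(2/9, 2/3)
obs 4: x=5/2 → posterior Normal(7/11, 6/11)
obs 5: x=1/4 → posterior Normal(15/26, 6/13)
obs 6: x=-1 → posterior Normal(11/30, 2/5)
obs 7: x=-10 → posterior Normal(-29/34, 6/17)
obs 8: x=-1/2 → posterior Normal(-31/38, 6/19)
obs 9: x=-3/4 → posterior Normal(-17/21, 2/7)
obs 10: x=-2 → posterior Normal(-21/23, 6/23)
obs 11: x=7/4 → posterior Normal(-7/10, 6/25)
obs 12: x=-5 → posterior Normal(-55/54, 2/9)
obs 13: x=-7/2 → posterior Normal(-69/58, 6/29)
obs 14: x=-3 → posterior Normal(-81/62, 6/31)

-81/62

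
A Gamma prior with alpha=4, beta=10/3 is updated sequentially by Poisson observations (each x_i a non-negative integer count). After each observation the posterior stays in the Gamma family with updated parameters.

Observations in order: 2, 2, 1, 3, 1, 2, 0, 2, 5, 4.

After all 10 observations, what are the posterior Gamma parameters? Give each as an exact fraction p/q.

obs 1: x=2 → posterior Gamma(6, 13/3)
obs 2: x=2 → posterior Gamma(8, 16/3)
obs 3: x=1 → posterior Gamma(9, 19/3)
obs 4: x=3 → posterior Gamma(12, 22/3)
obs 5: x=1 → posterior Gamma(13, 25/3)
obs 6: x=2 → posterior Gamma(15, 28/3)
obs 7: x=0 → posterior Gamma(15, 31/3)
obs 8: x=2 → posterior Gamma(17, 34/3)
obs 9: x=5 → posterior Gamma(22, 37/3)
obs 10: x=4 → posterior Gamma(26, 40/3)

alpha=26, beta=40/3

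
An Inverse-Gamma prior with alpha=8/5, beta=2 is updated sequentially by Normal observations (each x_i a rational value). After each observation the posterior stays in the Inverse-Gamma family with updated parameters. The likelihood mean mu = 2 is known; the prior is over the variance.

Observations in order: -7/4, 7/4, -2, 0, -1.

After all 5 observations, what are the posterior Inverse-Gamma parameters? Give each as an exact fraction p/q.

obs 1: x=-7/4 → posterior Inverse-Gamma(21/10, 289/32)
obs 2: x=7/4 → posterior Inverse-Gamma(13/5, 145/16)
obs 3: x=-2 → posterior Inverse-Gamma(31/10, 273/16)
obs 4: x=0 → posterior Inverse-Gamma(18/5, 305/16)
obs 5: x=-1 → posterior Inverse-Gamma(41/10, 377/16)

alpha=41/10, beta=377/16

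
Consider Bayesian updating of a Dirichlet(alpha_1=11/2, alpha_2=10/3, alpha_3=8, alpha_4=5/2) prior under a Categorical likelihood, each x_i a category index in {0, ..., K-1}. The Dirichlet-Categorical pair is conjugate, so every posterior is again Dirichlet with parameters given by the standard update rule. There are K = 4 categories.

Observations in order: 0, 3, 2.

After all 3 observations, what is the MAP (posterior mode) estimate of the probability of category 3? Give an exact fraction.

obs 1: x=0 → posterior Dirichlet(13/2, 10/3, 8, 5/2)
obs 2: x=3 → posterior Dirichlet(13/2, 10/3, 8, 7/2)
obs 3: x=2 → posterior Dirichlet(13/2, 10/3, 9, 7/2)

3/22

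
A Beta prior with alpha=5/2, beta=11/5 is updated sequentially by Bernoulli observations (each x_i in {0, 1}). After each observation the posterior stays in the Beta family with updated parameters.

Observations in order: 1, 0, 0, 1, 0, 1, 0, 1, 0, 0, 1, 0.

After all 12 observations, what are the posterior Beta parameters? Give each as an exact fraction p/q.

obs 1: x=1 → posterior Beta(7/2, 11/5)
obs 2: x=0 → posterior Beta(7/2, 16/5)
obs 3: x=0 → posterior Beta(7/2, 21/5)
obs 4: x=1 → posterior Beta(9/2, 21/5)
obs 5: x=0 → posterior Beta(9/2, 26/5)
obs 6: x=1 → posterior Beta(11/2, 26/5)
obs 7: x=0 → posterior Beta(11/2, 31/5)
obs 8: x=1 → posterior Beta(13/2, 31/5)
obs 9: x=0 → posterior Beta(13/2, 36/5)
obs 10: x=0 → posterior Beta(13/2, 41/5)
obs 11: x=1 → posterior Beta(15/2, 41/5)
obs 12: x=0 → posterior Beta(15/2, 46/5)

alpha=15/2, beta=46/5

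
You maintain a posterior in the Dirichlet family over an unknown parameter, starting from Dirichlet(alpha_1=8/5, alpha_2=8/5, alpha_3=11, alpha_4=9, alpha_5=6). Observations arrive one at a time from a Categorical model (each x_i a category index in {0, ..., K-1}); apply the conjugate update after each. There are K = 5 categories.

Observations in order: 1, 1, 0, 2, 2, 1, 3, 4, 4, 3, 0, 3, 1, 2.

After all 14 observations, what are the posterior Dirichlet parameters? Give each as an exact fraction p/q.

obs 1: x=1 → posterior Dirichlet(8/5, 13/5, 11, 9, 6)
obs 2: x=1 → posterior Dirichlet(8/5, 18/5, 11, 9, 6)
obs 3: x=0 → posterior Dirichlet(13/5, 18/5, 11, 9, 6)
obs 4: x=2 → posterior Dirichlet(13/5, 18/5, 12, 9, 6)
obs 5: x=2 → posterior Dirichlet(13/5, 18/5, 13, 9, 6)
obs 6: x=1 → posterior Dirichlet(13/5, 23/5, 13, 9, 6)
obs 7: x=3 → posterior Dirichlet(13/5, 23/5, 13, 10, 6)
obs 8: x=4 → posterior Dirichlet(13/5, 23/5, 13, 10, 7)
obs 9: x=4 → posterior Dirichlet(13/5, 23/5, 13, 10, 8)
obs 10: x=3 → posterior Dirichlet(13/5, 23/5, 13, 11, 8)
obs 11: x=0 → posterior Dirichlet(18/5, 23/5, 13, 11, 8)
obs 12: x=3 → posterior Dirichlet(18/5, 23/5, 13, 12, 8)
obs 13: x=1 → posterior Dirichlet(18/5, 28/5, 13, 12, 8)
obs 14: x=2 → posterior Dirichlet(18/5, 28/5, 14, 12, 8)

alpha_1=18/5, alpha_2=28/5, alpha_3=14, alpha_4=12, alpha_5=8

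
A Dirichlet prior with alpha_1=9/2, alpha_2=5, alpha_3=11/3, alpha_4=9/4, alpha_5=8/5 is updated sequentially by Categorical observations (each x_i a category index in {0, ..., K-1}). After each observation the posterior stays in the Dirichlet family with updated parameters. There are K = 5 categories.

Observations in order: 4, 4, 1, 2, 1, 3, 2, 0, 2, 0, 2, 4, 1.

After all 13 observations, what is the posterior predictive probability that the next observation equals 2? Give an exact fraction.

460/1801

obs 1: x=4 → posterior Dirichlet(9/2, 5, 11/3, 9/4, 13/5)
obs 2: x=4 → posterior Dirichlet(9/2, 5, 11/3, 9/4, 18/5)
obs 3: x=1 → posterior Dirichlet(9/2, 6, 11/3, 9/4, 18/5)
obs 4: x=2 → posterior Dirichlet(9/2, 6, 14/3, 9/4, 18/5)
obs 5: x=1 → posterior Dirichlet(9/2, 7, 14/3, 9/4, 18/5)
obs 6: x=3 → posterior Dirichlet(9/2, 7, 14/3, 13/4, 18/5)
obs 7: x=2 → posterior Dirichlet(9/2, 7, 17/3, 13/4, 18/5)
obs 8: x=0 → posterior Dirichlet(11/2, 7, 17/3, 13/4, 18/5)
obs 9: x=2 → posterior Dirichlet(11/2, 7, 20/3, 13/4, 18/5)
obs 10: x=0 → posterior Dirichlet(13/2, 7, 20/3, 13/4, 18/5)
obs 11: x=2 → posterior Dirichlet(13/2, 7, 23/3, 13/4, 18/5)
obs 12: x=4 → posterior Dirichlet(13/2, 7, 23/3, 13/4, 23/5)
obs 13: x=1 → posterior Dirichlet(13/2, 8, 23/3, 13/4, 23/5)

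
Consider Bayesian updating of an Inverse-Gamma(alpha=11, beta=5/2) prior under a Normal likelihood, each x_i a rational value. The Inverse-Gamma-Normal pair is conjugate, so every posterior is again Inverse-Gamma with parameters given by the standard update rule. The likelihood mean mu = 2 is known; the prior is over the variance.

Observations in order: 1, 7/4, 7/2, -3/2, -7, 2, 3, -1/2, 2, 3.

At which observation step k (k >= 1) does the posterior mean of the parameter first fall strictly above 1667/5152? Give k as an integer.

k = 3

obs 1: x=1 → posterior Inverse-Gamma(23/2, 3)
obs 2: x=7/4 → posterior Inverse-Gamma(12, 97/32)
obs 3: x=7/2 → posterior Inverse-Gamma(25/2, 133/32)
obs 4: x=-3/2 → posterior Inverse-Gamma(13, 329/32)
obs 5: x=-7 → posterior Inverse-Gamma(27/2, 1625/32)
obs 6: x=2 → posterior Inverse-Gamma(14, 1625/32)
obs 7: x=3 → posterior Inverse-Gamma(29/2, 1641/32)
obs 8: x=-1/2 → posterior Inverse-Gamma(15, 1741/32)
obs 9: x=2 → posterior Inverse-Gamma(31/2, 1741/32)
obs 10: x=3 → posterior Inverse-Gamma(16, 1757/32)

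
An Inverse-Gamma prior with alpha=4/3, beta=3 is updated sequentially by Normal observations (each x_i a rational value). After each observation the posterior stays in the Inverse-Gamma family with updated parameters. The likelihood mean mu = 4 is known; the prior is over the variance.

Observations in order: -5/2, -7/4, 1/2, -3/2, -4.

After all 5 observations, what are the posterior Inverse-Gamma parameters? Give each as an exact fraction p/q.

obs 1: x=-5/2 → posterior Inverse-Gamma(11/6, 193/8)
obs 2: x=-7/4 → posterior Inverse-Gamma(7/3, 1301/32)
obs 3: x=1/2 → posterior Inverse-Gamma(17/6, 1497/32)
obs 4: x=-3/2 → posterior Inverse-Gamma(10/3, 1981/32)
obs 5: x=-4 → posterior Inverse-Gamma(23/6, 3005/32)

alpha=23/6, beta=3005/32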